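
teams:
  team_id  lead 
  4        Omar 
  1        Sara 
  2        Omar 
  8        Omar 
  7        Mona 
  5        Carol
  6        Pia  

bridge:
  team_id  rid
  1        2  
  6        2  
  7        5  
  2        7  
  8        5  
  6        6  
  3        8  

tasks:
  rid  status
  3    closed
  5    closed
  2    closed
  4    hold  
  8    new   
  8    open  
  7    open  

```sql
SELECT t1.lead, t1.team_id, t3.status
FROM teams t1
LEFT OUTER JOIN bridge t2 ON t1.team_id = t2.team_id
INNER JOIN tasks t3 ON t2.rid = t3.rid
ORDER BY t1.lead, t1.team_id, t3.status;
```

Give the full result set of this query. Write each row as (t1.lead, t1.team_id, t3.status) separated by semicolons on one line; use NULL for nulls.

(Mona, 7, closed); (Omar, 2, open); (Omar, 8, closed); (Pia, 6, closed); (Sara, 1, closed)

Step 1 — t1 LEFT JOIN t2 on team_id → 8 row(s).
Then INNER JOIN `tasks t3` on rid: keep only rows whose t2.rid appears in t3.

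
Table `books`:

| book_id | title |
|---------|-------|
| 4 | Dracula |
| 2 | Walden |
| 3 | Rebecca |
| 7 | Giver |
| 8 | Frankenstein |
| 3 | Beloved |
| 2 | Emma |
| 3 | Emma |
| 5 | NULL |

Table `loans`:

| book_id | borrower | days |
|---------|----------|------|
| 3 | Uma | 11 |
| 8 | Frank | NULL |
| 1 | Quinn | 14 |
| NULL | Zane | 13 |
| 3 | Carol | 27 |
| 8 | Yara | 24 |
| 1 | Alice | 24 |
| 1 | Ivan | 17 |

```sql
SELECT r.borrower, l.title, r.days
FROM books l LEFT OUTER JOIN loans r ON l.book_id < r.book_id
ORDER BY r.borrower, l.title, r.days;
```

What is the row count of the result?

21

LEFT JOIN keeps every row from `books`; unmatched rows get NULL for `loans`'s columns.
Matching on l.book_id < r.book_id. A NULL in a compared column never satisfies the condition.
- l row (book_id=4): matches 2 r row(s) → 2 output row(s).
- l row (book_id=2): matches 4 r row(s) → 4 output row(s).
- l row (book_id=3): matches 2 r row(s) → 2 output row(s).
- l row (book_id=7): matches 2 r row(s) → 2 output row(s).
- l row (book_id=8): no match → kept, r columns NULL.
- l row (book_id=3): matches 2 r row(s) → 2 output row(s).
- l row (book_id=2): matches 4 r row(s) → 4 output row(s).
- l row (book_id=3): matches 2 r row(s) → 2 output row(s).
- l row (book_id=5): matches 2 r row(s) → 2 output row(s).
Total: 20 matched + 1 padded = 21 rows.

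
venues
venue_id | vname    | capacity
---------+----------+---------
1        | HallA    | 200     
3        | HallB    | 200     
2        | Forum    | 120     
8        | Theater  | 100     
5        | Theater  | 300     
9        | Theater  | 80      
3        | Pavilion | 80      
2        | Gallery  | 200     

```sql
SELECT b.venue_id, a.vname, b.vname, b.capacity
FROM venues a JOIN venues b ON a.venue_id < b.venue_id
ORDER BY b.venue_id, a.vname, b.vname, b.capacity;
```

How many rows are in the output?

26

INNER JOIN keeps only pairs where the ON condition holds.
Matching on a.venue_id < b.venue_id.
- a[0] venue_id=1 → 7 match(es) in b → 7 row(s).
- a[1] venue_id=3 → 3 match(es) in b → 3 row(s).
- a[2] venue_id=2 → 5 match(es) in b → 5 row(s).
- a[3] venue_id=8 → 1 match(es) in b → 1 row(s).
- a[4] venue_id=5 → 2 match(es) in b → 2 row(s).
- a[5] venue_id=9 → no match; dropped.
- a[6] venue_id=3 → 3 match(es) in b → 3 row(s).
- a[7] venue_id=2 → 5 match(es) in b → 5 row(s).
Total: 26 rows.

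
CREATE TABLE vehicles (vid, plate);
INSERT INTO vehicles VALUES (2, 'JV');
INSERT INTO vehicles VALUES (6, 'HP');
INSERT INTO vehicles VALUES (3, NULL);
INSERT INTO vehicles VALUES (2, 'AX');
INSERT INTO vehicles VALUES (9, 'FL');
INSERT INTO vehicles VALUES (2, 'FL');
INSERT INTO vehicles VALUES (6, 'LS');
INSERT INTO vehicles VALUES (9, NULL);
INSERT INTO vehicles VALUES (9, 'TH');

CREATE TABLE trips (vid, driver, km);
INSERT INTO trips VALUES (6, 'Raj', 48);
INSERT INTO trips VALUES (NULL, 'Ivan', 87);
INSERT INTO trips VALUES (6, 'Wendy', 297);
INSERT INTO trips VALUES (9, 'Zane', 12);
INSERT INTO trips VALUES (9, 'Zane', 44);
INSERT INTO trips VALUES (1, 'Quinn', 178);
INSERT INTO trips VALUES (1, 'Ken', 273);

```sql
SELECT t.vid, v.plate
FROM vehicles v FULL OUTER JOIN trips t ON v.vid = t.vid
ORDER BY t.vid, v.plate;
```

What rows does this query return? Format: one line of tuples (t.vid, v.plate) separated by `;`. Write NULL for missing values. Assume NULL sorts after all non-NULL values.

(1, NULL); (1, NULL); (6, HP); (6, HP); (6, LS); (6, LS); (9, FL); (9, FL); (9, TH); (9, TH); (9, NULL); (9, NULL); (NULL, AX); (NULL, FL); (NULL, JV); (NULL, NULL); (NULL, NULL)

FULL OUTER JOIN keeps every row from both sides; unmatched rows get NULL for the other side's columns.
Matching on v.vid = t.vid. A NULL in a compared column never satisfies the condition.
Matched pairs: 10; unmatched v rows kept: 4; unmatched t rows kept: 3.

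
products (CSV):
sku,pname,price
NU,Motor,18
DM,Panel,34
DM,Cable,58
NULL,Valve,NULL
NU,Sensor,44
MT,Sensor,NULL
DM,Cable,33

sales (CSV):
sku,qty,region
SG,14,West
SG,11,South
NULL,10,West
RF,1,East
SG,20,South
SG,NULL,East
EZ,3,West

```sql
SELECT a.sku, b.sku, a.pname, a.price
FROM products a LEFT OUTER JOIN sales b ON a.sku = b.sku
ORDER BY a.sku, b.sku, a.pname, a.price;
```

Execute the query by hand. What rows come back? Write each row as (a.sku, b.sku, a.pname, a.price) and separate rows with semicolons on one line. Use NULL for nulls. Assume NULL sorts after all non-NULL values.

(DM, NULL, Cable, 33); (DM, NULL, Cable, 58); (DM, NULL, Panel, 34); (MT, NULL, Sensor, NULL); (NU, NULL, Motor, 18); (NU, NULL, Sensor, 44); (NULL, NULL, Valve, NULL)

LEFT JOIN keeps every row from `products`; unmatched rows get NULL for `sales`'s columns.
Matching on a.sku = b.sku. A NULL in a compared column never satisfies the condition.
- sku=NU: no b row matches, row kept with b columns NULL.
- sku=DM: no b row matches, row kept with b columns NULL.
- sku=DM: no b row matches, row kept with b columns NULL.
- sku=NULL: no b row matches, row kept with b columns NULL.
- sku=NU: no b row matches, row kept with b columns NULL.
- sku=MT: no b row matches, row kept with b columns NULL.
- sku=DM: no b row matches, row kept with b columns NULL.
After projecting and ordering:
a.sku | b.sku | a.pname | a.price
DM | NULL | Cable | 33
DM | NULL | Cable | 58
DM | NULL | Panel | 34
MT | NULL | Sensor | NULL
NU | NULL | Motor | 18
NU | NULL | Sensor | 44
NULL | NULL | Valve | NULL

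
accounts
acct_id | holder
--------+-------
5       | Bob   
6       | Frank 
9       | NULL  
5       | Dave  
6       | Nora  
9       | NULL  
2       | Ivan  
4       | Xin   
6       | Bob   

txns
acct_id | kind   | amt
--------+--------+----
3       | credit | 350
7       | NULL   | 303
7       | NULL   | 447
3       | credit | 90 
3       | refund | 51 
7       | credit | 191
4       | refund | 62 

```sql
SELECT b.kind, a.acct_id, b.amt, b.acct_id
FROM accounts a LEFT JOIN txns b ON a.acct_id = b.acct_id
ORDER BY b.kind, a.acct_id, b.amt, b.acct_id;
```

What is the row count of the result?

9

LEFT JOIN keeps every row from `accounts`; unmatched rows get NULL for `txns`'s columns.
Matching on a.acct_id = b.acct_id.
- a[0] acct_id=5 → no match; kept with NULLs on the b side.
- a[1] acct_id=6 → no match; kept with NULLs on the b side.
- a[2] acct_id=9 → no match; kept with NULLs on the b side.
- a[3] acct_id=5 → no match; kept with NULLs on the b side.
- a[4] acct_id=6 → no match; kept with NULLs on the b side.
- a[5] acct_id=9 → no match; kept with NULLs on the b side.
- a[6] acct_id=2 → no match; kept with NULLs on the b side.
- a[7] acct_id=4 → 1 match(es) in b → 1 row(s).
- a[8] acct_id=6 → no match; kept with NULLs on the b side.
Total: 1 matched + 8 padded = 9 rows.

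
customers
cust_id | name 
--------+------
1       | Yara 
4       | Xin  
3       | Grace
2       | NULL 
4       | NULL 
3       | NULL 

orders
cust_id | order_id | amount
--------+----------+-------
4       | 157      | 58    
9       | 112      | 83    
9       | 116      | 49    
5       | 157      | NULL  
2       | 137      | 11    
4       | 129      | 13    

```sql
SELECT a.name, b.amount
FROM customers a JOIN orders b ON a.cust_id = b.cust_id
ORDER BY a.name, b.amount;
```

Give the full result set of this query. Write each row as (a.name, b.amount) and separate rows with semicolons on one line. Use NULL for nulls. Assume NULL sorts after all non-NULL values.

(Xin, 13); (Xin, 58); (NULL, 11); (NULL, 13); (NULL, 58)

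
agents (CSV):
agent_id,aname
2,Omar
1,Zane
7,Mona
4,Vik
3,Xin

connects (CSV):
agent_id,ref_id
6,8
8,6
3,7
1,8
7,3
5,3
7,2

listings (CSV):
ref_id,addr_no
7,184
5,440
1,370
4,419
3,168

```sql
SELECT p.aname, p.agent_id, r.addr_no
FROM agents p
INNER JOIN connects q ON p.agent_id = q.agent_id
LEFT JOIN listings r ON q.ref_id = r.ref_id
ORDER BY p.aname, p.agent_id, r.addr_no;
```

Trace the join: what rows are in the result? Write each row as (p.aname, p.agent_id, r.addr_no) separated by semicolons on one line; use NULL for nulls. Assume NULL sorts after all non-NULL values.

(Mona, 7, 168); (Mona, 7, NULL); (Xin, 3, 184); (Zane, 1, NULL)

Joins associate left-to-right: agents INNER JOIN connects on agent_id gives 4 intermediate row(s).
Then LEFT JOIN `listings r` on ref_id: each of those 4 rows is kept; rows whose q.ref_id has no match in r get NULL for r's columns.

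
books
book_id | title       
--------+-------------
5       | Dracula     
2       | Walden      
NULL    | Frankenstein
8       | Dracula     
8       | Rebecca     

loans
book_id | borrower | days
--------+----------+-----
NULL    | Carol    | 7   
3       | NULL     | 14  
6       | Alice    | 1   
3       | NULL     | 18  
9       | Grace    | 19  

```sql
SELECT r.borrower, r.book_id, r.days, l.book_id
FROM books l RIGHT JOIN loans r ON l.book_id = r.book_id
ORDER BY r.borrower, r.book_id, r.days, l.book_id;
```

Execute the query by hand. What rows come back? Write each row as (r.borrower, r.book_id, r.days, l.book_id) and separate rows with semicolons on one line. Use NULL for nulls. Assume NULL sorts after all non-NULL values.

(Alice, 6, 1, NULL); (Carol, NULL, 7, NULL); (Grace, 9, 19, NULL); (NULL, 3, 14, NULL); (NULL, 3, 18, NULL)

RIGHT JOIN keeps every row from `loans`; unmatched rows get NULL for `books`'s columns.
Matching on l.book_id = r.book_id. A NULL in a compared column never satisfies the condition.
- l (book_id=5) has no partner in r.
- l (book_id=2) has no partner in r.
- l (book_id=NULL) has no partner in r.
- l (book_id=8) has no partner in r.
- l (book_id=8) has no partner in r.
- plus 5 unmatched r row(s), each kept with NULL l columns.
After projecting and ordering:
r.borrower | r.book_id | r.days | l.book_id
Alice | 6 | 1 | NULL
Carol | NULL | 7 | NULL
Grace | 9 | 19 | NULL
NULL | 3 | 14 | NULL
NULL | 3 | 18 | NULL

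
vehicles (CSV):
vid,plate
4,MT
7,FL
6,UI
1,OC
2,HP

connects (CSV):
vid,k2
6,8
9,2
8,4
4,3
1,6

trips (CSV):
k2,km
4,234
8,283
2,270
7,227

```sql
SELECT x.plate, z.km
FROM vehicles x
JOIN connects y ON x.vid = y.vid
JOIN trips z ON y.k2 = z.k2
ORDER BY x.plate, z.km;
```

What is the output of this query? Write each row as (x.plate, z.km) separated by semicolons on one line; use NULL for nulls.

Evaluate left to right. First `vehicles x INNER JOIN connects y` on vid: 3 row(s).
Then INNER JOIN `trips z` on k2: keep only rows whose y.k2 appears in z.

(UI, 283)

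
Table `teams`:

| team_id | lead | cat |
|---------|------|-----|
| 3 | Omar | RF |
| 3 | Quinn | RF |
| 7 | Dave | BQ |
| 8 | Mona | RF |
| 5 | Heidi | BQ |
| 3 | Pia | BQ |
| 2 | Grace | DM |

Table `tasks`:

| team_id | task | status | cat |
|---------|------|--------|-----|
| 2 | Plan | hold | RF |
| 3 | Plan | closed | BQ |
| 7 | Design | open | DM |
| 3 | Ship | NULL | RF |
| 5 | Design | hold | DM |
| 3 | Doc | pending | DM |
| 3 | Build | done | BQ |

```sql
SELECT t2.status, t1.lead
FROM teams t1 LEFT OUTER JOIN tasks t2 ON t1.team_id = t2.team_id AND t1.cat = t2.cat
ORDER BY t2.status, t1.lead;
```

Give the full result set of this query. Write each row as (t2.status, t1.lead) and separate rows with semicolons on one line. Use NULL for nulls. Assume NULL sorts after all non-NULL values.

(closed, Pia); (done, Pia); (NULL, Dave); (NULL, Grace); (NULL, Heidi); (NULL, Mona); (NULL, Omar); (NULL, Quinn)

LEFT JOIN keeps every row from `teams`; unmatched rows get NULL for `tasks`'s columns.
Matching on t1.team_id = t2.team_id AND t1.cat = t2.cat.
Matched pairs: 4; unmatched t1 rows kept: 4.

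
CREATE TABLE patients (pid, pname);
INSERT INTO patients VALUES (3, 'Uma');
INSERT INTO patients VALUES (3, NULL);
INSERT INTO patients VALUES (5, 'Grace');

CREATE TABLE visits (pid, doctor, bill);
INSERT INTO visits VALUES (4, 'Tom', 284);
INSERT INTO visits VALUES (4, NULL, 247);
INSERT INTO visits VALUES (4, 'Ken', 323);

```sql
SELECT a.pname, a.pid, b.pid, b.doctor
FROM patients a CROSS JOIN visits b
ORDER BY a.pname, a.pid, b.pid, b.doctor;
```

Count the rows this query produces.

CROSS JOIN pairs every row of `patients` with every row of `visits`: 3 × 3 = 9 rows.

9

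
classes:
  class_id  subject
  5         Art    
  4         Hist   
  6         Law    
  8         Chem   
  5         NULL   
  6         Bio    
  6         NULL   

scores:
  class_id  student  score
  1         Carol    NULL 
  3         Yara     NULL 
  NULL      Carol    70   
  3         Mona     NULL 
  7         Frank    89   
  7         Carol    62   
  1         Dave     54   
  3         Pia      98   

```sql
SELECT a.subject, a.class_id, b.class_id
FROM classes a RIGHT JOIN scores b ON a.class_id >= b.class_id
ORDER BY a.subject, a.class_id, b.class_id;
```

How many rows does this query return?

38

RIGHT JOIN keeps every row from `scores`; unmatched rows get NULL for `classes`'s columns.
Matching on a.class_id >= b.class_id. A NULL in a compared column never satisfies the condition.
Matched pairs: 37; unmatched b rows kept: 1.
Total: 37 matched + 1 padded = 38 rows.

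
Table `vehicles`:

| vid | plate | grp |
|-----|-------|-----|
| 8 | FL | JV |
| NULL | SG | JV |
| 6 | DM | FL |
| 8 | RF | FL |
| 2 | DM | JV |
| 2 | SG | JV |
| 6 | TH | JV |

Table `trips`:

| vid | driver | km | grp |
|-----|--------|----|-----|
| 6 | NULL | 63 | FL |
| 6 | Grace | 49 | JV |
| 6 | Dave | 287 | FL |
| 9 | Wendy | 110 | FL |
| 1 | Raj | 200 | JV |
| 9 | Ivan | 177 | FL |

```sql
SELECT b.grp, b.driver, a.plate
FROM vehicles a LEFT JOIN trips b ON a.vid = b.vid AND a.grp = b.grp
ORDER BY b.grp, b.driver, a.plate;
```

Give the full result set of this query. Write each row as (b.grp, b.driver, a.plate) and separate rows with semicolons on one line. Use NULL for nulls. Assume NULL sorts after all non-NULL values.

LEFT JOIN keeps every row from `vehicles`; unmatched rows get NULL for `trips`'s columns.
Matching on a.vid = b.vid AND a.grp = b.grp. A NULL in a compared column never satisfies the condition.
- a[0] vid=8, grp=JV → no match; kept with NULLs on the b side.
- a[1] vid=NULL, grp=JV → no match; kept with NULLs on the b side.
- a[2] vid=6, grp=FL → 2 match(es) in b → 2 row(s).
- a[3] vid=8, grp=FL → no match; kept with NULLs on the b side.
- a[4] vid=2, grp=JV → no match; kept with NULLs on the b side.
- a[5] vid=2, grp=JV → no match; kept with NULLs on the b side.
- a[6] vid=6, grp=JV → 1 match(es) in b → 1 row(s).
After projecting and ordering:
b.grp | b.driver | a.plate
FL | Dave | DM
FL | NULL | DM
JV | Grace | TH
NULL | NULL | DM
NULL | NULL | FL
NULL | NULL | RF
NULL | NULL | SG
NULL | NULL | SG

(FL, Dave, DM); (FL, NULL, DM); (JV, Grace, TH); (NULL, NULL, DM); (NULL, NULL, FL); (NULL, NULL, RF); (NULL, NULL, SG); (NULL, NULL, SG)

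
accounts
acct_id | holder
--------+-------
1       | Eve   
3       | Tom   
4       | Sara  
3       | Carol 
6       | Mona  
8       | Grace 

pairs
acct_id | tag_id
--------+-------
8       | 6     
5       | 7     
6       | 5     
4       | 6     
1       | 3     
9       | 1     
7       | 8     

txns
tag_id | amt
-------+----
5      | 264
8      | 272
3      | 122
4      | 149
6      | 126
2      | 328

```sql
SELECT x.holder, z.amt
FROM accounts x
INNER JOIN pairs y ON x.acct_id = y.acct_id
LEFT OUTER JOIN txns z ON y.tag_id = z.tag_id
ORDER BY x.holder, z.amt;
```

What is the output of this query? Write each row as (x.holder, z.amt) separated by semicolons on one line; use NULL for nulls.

(Eve, 122); (Grace, 126); (Mona, 264); (Sara, 126)

Joins associate left-to-right: accounts INNER JOIN pairs on acct_id gives 4 intermediate row(s).
Then LEFT JOIN `txns z` on tag_id: each of those 4 rows is kept; rows whose y.tag_id has no match in z get NULL for z's columns.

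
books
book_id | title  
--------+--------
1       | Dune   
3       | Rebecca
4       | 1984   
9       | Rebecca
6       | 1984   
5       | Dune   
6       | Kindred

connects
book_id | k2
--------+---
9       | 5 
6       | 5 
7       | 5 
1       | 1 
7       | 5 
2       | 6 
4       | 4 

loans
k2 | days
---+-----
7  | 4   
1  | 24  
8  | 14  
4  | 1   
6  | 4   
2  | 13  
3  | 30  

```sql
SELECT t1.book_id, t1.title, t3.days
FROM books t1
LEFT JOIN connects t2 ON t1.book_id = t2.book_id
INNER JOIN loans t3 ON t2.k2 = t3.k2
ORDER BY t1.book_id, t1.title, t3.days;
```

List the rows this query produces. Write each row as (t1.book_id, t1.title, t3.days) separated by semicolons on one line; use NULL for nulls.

(1, Dune, 24); (4, 1984, 1)

Joins associate left-to-right: books LEFT JOIN connects on book_id gives 7 intermediate row(s).
Then INNER JOIN `loans t3` on k2: keep only rows whose t2.k2 appears in t3.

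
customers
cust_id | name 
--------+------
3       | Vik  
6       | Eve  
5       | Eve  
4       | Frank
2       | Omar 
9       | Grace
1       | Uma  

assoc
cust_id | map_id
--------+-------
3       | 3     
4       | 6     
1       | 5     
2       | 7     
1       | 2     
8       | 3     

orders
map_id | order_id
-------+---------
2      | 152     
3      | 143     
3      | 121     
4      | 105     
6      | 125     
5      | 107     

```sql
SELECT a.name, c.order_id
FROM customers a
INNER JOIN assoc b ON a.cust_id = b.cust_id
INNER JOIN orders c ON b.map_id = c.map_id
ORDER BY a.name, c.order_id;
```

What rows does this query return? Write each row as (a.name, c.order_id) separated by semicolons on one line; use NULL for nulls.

(Frank, 125); (Uma, 107); (Uma, 152); (Vik, 121); (Vik, 143)

Joins associate left-to-right: customers INNER JOIN assoc on cust_id gives 5 intermediate row(s).
Then INNER JOIN `orders c` on map_id: keep only rows whose b.map_id appears in c.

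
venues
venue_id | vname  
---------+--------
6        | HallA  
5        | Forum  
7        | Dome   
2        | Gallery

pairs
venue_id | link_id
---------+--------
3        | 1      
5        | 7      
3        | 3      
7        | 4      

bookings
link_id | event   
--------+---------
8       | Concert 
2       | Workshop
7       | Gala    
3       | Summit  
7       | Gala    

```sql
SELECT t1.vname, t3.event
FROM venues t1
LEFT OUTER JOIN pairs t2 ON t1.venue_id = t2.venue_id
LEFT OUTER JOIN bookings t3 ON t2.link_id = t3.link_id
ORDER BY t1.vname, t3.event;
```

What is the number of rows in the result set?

5

Step 1 — t1 LEFT JOIN t2 on venue_id → 4 row(s).
Then LEFT JOIN `bookings t3` on link_id: each of those 4 rows is kept; rows whose t2.link_id has no match in t3 get NULL for t3's columns.
Result: 5 row(s).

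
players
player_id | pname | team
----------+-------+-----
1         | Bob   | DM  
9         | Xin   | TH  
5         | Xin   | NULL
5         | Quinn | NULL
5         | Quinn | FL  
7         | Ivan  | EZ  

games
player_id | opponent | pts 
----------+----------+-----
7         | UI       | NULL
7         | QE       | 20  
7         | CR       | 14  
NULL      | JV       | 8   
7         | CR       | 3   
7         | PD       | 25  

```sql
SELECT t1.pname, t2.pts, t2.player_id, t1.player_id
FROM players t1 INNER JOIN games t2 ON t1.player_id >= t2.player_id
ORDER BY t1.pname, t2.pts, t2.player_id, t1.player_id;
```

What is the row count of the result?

INNER JOIN keeps only pairs where the ON condition holds.
Matching on t1.player_id >= t2.player_id. A NULL in a compared column never satisfies the condition.
- t1 row (player_id=1): no match → dropped.
- t1 row (player_id=9): matches 5 t2 row(s) → 5 output row(s).
- t1 row (player_id=5): no match → dropped.
- t1 row (player_id=5): no match → dropped.
- t1 row (player_id=5): no match → dropped.
- t1 row (player_id=7): matches 5 t2 row(s) → 5 output row(s).
Total: 10 rows.

10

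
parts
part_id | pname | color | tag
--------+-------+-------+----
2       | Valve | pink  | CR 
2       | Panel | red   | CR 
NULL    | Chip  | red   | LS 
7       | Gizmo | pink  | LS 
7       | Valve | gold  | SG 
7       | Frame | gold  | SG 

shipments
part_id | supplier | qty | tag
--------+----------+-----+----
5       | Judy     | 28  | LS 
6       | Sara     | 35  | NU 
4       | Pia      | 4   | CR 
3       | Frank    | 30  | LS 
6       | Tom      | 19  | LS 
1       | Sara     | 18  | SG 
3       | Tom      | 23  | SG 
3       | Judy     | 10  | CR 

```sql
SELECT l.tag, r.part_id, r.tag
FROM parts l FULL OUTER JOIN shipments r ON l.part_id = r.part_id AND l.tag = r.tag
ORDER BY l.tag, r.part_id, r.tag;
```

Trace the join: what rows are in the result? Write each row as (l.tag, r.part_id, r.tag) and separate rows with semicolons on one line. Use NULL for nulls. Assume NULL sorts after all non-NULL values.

FULL OUTER JOIN keeps every row from both sides; unmatched rows get NULL for the other side's columns.
Matching on l.part_id = r.part_id AND l.tag = r.tag. A NULL in a compared column never satisfies the condition.
- part_id=2, tag=CR: no r row matches, row kept with r columns NULL.
- part_id=2, tag=CR: no r row matches, row kept with r columns NULL.
- part_id=NULL, tag=LS: no r row matches, row kept with r columns NULL.
- part_id=7, tag=LS: no r row matches, row kept with r columns NULL.
- part_id=7, tag=SG: no r row matches, row kept with r columns NULL.
- part_id=7, tag=SG: no r row matches, row kept with r columns NULL.
- plus 8 unmatched r row(s), each kept with NULL l columns.

(CR, NULL, NULL); (CR, NULL, NULL); (LS, NULL, NULL); (LS, NULL, NULL); (SG, NULL, NULL); (SG, NULL, NULL); (NULL, 1, SG); (NULL, 3, CR); (NULL, 3, LS); (NULL, 3, SG); (NULL, 4, CR); (NULL, 5, LS); (NULL, 6, LS); (NULL, 6, NU)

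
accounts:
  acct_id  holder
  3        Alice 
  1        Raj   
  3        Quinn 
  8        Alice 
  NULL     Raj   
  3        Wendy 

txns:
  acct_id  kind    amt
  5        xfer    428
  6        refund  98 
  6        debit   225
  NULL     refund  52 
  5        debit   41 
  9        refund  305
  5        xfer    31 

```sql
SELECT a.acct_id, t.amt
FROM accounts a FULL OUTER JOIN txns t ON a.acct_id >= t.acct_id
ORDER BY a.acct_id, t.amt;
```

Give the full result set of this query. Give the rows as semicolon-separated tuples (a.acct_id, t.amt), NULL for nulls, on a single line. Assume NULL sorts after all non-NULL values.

(1, NULL); (3, NULL); (3, NULL); (3, NULL); (8, 31); (8, 41); (8, 98); (8, 225); (8, 428); (NULL, 52); (NULL, 305); (NULL, NULL)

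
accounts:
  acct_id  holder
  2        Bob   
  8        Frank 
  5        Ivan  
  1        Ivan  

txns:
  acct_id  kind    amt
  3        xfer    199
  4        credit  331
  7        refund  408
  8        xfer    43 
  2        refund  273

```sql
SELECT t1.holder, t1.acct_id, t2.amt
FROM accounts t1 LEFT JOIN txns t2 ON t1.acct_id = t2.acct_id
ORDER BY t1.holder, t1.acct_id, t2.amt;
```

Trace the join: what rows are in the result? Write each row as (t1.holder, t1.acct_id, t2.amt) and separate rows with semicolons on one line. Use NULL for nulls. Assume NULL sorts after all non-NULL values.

LEFT JOIN keeps every row from `accounts`; unmatched rows get NULL for `txns`'s columns.
Matching on t1.acct_id = t2.acct_id.
- t1[0] acct_id=2 → 1 match(es) in t2 → 1 row(s).
- t1[1] acct_id=8 → 1 match(es) in t2 → 1 row(s).
- t1[2] acct_id=5 → no match; kept with NULLs on the t2 side.
- t1[3] acct_id=1 → no match; kept with NULLs on the t2 side.
After projecting and ordering:
t1.holder | t1.acct_id | t2.amt
Bob | 2 | 273
Frank | 8 | 43
Ivan | 1 | NULL
Ivan | 5 | NULL

(Bob, 2, 273); (Frank, 8, 43); (Ivan, 1, NULL); (Ivan, 5, NULL)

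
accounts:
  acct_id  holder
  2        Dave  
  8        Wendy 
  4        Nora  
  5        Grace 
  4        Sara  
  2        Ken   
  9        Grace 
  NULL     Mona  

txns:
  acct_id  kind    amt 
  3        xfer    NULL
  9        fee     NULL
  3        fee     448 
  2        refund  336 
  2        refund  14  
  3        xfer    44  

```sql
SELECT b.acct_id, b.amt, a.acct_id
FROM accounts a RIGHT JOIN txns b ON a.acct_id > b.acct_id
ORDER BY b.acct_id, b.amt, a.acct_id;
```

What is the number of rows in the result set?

26

RIGHT JOIN keeps every row from `txns`; unmatched rows get NULL for `accounts`'s columns.
Matching on a.acct_id > b.acct_id. A NULL in a compared column never satisfies the condition.
Matched pairs: 25; unmatched b rows kept: 1.
Total: 25 matched + 1 padded = 26 rows.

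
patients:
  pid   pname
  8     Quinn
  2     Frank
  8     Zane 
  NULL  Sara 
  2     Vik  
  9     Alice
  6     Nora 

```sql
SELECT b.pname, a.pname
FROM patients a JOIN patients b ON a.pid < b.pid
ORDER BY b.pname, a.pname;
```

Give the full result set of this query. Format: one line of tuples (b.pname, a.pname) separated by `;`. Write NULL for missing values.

(Alice, Frank); (Alice, Nora); (Alice, Quinn); (Alice, Vik); (Alice, Zane); (Nora, Frank); (Nora, Vik); (Quinn, Frank); (Quinn, Nora); (Quinn, Vik); (Zane, Frank); (Zane, Nora); (Zane, Vik)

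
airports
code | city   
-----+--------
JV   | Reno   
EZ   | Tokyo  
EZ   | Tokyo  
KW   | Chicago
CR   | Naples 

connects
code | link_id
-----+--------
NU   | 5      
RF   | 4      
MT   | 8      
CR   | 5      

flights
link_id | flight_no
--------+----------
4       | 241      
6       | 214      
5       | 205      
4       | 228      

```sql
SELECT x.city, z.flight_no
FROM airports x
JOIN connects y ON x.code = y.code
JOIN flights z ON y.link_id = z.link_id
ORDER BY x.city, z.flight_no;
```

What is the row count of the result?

Step 1 — x INNER JOIN y on code → 1 row(s).
Then INNER JOIN `flights z` on link_id: keep only rows whose y.link_id appears in z.
Result: 1 row(s).

1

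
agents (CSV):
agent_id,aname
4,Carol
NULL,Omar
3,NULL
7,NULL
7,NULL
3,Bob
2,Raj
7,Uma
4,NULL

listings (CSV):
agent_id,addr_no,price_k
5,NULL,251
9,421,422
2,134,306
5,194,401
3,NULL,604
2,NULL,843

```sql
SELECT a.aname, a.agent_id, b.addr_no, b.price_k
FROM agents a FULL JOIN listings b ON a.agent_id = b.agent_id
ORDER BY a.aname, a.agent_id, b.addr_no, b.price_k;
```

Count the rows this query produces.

13

FULL OUTER JOIN keeps every row from both sides; unmatched rows get NULL for the other side's columns.
Matching on a.agent_id = b.agent_id. A NULL in a compared column never satisfies the condition.
- a (agent_id=4) has no partner → padded with NULL.
- a (agent_id=NULL) has no partner → padded with NULL.
- a (agent_id=3) pairs with 1 row(s) of b.
- a (agent_id=7) has no partner → padded with NULL.
- a (agent_id=7) has no partner → padded with NULL.
- a (agent_id=3) pairs with 1 row(s) of b.
- a (agent_id=2) pairs with 2 row(s) of b.
- a (agent_id=7) has no partner → padded with NULL.
- a (agent_id=4) has no partner → padded with NULL.
- plus 3 unmatched b row(s), each kept with NULL a columns.
Total: 4 matched + 9 padded = 13 rows.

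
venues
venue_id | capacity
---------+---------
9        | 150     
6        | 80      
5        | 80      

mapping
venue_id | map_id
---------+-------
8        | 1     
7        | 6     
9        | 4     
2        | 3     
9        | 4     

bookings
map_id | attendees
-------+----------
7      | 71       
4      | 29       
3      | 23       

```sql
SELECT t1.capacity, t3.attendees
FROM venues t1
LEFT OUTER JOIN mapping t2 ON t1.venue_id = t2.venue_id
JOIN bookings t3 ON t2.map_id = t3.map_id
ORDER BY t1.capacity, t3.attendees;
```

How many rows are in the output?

2

Evaluate left to right. First `venues t1 LEFT JOIN mapping t2` on venue_id: 4 row(s).
Then INNER JOIN `bookings t3` on map_id: keep only rows whose t2.map_id appears in t3.
Result: 2 row(s).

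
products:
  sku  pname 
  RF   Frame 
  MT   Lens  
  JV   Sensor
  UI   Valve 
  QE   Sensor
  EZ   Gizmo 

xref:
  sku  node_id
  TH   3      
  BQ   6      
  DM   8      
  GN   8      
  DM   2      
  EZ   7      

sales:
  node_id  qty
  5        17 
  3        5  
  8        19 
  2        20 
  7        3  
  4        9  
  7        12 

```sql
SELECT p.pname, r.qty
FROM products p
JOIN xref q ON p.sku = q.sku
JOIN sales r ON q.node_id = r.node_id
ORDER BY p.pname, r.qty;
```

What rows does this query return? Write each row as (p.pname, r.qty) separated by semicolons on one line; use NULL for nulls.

(Gizmo, 3); (Gizmo, 12)

Joins associate left-to-right: products INNER JOIN xref on sku gives 1 intermediate row(s).
Then INNER JOIN `sales r` on node_id: keep only rows whose q.node_id appears in r.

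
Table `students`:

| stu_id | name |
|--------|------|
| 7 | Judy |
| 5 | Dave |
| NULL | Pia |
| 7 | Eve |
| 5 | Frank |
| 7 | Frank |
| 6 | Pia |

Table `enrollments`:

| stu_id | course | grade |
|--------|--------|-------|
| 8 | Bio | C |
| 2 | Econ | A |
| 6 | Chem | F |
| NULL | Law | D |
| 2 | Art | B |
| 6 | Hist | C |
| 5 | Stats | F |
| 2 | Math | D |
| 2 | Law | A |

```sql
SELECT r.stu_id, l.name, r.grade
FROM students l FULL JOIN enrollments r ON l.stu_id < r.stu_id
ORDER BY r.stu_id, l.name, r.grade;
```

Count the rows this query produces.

FULL OUTER JOIN keeps every row from both sides; unmatched rows get NULL for the other side's columns.
Matching on l.stu_id < r.stu_id. A NULL in a compared column never satisfies the condition.
- l[0] stu_id=7 → 1 match(es) in r → 1 row(s).
- l[1] stu_id=5 → 3 match(es) in r → 3 row(s).
- l[2] stu_id=NULL → no match; kept with NULLs on the r side.
- l[3] stu_id=7 → 1 match(es) in r → 1 row(s).
- l[4] stu_id=5 → 3 match(es) in r → 3 row(s).
- l[5] stu_id=7 → 1 match(es) in r → 1 row(s).
- l[6] stu_id=6 → 1 match(es) in r → 1 row(s).
- 6 row(s) from r found no l partner → padded with NULL.
Total: 10 matched + 7 padded = 17 rows.

17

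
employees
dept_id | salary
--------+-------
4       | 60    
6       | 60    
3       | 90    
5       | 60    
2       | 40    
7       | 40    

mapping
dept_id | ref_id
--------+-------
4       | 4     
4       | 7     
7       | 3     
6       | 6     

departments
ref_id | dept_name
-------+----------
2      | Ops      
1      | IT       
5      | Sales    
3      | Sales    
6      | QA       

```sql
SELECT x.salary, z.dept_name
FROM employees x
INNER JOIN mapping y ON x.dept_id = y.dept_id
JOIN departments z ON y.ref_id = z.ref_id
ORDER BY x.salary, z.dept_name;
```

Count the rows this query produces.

2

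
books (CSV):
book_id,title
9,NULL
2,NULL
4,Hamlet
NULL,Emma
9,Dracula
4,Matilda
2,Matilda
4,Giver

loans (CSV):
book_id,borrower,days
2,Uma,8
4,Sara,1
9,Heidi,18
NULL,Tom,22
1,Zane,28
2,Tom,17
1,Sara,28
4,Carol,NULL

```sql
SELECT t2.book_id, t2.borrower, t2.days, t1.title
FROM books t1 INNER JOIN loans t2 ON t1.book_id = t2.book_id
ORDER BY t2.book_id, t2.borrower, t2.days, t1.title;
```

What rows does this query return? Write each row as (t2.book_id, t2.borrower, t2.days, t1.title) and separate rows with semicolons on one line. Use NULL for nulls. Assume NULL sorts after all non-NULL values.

(2, Tom, 17, Matilda); (2, Tom, 17, NULL); (2, Uma, 8, Matilda); (2, Uma, 8, NULL); (4, Carol, NULL, Giver); (4, Carol, NULL, Hamlet); (4, Carol, NULL, Matilda); (4, Sara, 1, Giver); (4, Sara, 1, Hamlet); (4, Sara, 1, Matilda); (9, Heidi, 18, Dracula); (9, Heidi, 18, NULL)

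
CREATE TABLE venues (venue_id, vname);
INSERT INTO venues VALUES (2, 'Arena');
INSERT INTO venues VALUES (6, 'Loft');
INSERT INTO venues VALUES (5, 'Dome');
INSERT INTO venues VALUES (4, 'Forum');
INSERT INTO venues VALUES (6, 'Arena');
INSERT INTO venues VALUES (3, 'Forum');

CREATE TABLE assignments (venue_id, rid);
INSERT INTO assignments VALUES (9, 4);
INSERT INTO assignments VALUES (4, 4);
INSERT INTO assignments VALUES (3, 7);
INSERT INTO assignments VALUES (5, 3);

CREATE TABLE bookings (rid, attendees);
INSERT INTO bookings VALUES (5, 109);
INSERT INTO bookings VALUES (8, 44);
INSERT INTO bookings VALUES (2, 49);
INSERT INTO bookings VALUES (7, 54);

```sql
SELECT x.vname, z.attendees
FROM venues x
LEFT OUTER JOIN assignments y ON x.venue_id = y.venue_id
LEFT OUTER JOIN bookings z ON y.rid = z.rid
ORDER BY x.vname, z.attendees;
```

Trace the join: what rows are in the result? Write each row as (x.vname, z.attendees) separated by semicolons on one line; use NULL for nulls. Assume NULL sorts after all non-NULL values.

(Arena, NULL); (Arena, NULL); (Dome, NULL); (Forum, 54); (Forum, NULL); (Loft, NULL)

Joins associate left-to-right: venues LEFT JOIN assignments on venue_id gives 6 intermediate row(s).
Then LEFT JOIN `bookings z` on rid: each of those 6 rows is kept; rows whose y.rid has no match in z get NULL for z's columns.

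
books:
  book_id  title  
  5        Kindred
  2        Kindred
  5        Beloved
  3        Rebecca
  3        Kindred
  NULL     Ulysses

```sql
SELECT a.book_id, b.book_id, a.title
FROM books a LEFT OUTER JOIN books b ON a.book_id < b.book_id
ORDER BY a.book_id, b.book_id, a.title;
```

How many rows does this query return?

11

LEFT JOIN keeps every row from `books a`; unmatched rows get NULL for `books b`'s columns.
Matching on a.book_id < b.book_id. A NULL in a compared column never satisfies the condition.
Matched pairs: 8; unmatched a rows kept: 3.
Total: 8 matched + 3 padded = 11 rows.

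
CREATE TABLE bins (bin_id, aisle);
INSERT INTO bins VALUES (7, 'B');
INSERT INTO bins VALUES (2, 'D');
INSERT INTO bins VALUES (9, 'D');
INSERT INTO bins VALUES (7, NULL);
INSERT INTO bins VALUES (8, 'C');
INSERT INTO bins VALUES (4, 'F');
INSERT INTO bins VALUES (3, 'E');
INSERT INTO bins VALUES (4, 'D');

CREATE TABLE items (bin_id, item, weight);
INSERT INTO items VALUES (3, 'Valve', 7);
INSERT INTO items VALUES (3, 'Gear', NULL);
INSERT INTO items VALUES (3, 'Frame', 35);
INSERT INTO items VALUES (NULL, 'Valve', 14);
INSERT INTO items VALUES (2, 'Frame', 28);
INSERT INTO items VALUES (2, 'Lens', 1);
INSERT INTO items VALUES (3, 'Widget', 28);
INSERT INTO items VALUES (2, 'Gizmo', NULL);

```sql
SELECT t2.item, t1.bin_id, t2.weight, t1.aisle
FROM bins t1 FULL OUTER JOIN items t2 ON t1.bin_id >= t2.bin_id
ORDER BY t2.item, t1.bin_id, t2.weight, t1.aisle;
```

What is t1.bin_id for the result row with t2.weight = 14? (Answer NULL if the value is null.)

NULL

FULL OUTER JOIN keeps every row from both sides; unmatched rows get NULL for the other side's columns.
Matching on t1.bin_id >= t2.bin_id. A NULL in a compared column never satisfies the condition.
- t1 (bin_id=7) pairs with 7 row(s) of t2.
- t1 (bin_id=2) pairs with 3 row(s) of t2.
- t1 (bin_id=9) pairs with 7 row(s) of t2.
- t1 (bin_id=7) pairs with 7 row(s) of t2.
- t1 (bin_id=8) pairs with 7 row(s) of t2.
- t1 (bin_id=4) pairs with 7 row(s) of t2.
- t1 (bin_id=3) pairs with 7 row(s) of t2.
- t1 (bin_id=4) pairs with 7 row(s) of t2.
- plus 1 unmatched t2 row(s), each kept with NULL t1 columns.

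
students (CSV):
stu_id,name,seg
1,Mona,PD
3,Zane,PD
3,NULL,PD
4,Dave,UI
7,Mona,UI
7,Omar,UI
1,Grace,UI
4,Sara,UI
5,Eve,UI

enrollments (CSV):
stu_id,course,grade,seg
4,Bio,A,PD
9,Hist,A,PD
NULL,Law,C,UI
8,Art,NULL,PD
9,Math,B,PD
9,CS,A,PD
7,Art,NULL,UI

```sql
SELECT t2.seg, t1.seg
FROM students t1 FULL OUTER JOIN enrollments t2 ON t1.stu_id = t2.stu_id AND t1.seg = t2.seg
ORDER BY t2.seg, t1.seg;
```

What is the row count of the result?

FULL OUTER JOIN keeps every row from both sides; unmatched rows get NULL for the other side's columns.
Matching on t1.stu_id = t2.stu_id AND t1.seg = t2.seg. A NULL in a compared column never satisfies the condition.
- t1 (stu_id=1, seg=PD) has no partner → padded with NULL.
- t1 (stu_id=3, seg=PD) has no partner → padded with NULL.
- t1 (stu_id=3, seg=PD) has no partner → padded with NULL.
- t1 (stu_id=4, seg=UI) has no partner → padded with NULL.
- t1 (stu_id=7, seg=UI) pairs with 1 row(s) of t2.
- t1 (stu_id=7, seg=UI) pairs with 1 row(s) of t2.
- t1 (stu_id=1, seg=UI) has no partner → padded with NULL.
- t1 (stu_id=4, seg=UI) has no partner → padded with NULL.
- t1 (stu_id=5, seg=UI) has no partner → padded with NULL.
- 6 row(s) from t2 found no t1 partner → padded with NULL.
Total: 2 matched + 13 padded = 15 rows.

15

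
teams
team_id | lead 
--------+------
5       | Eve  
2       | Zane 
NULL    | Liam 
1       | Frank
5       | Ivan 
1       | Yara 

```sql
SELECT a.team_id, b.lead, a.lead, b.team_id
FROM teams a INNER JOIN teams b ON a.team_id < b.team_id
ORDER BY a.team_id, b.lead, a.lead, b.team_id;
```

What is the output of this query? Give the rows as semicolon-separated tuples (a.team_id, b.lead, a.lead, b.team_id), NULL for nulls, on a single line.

(1, Eve, Frank, 5); (1, Eve, Yara, 5); (1, Ivan, Frank, 5); (1, Ivan, Yara, 5); (1, Zane, Frank, 2); (1, Zane, Yara, 2); (2, Eve, Zane, 5); (2, Ivan, Zane, 5)

INNER JOIN keeps only pairs where the ON condition holds.
Matching on a.team_id < b.team_id. A NULL in a compared column never satisfies the condition.
- a row (team_id=5): no match → dropped.
- a row (team_id=2): matches 2 b row(s) → 2 output row(s).
- a row (team_id=NULL): no match → dropped.
- a row (team_id=1): matches 3 b row(s) → 3 output row(s).
- a row (team_id=5): no match → dropped.
- a row (team_id=1): matches 3 b row(s) → 3 output row(s).
After projecting and ordering:
a.team_id | b.lead | a.lead | b.team_id
1 | Eve | Frank | 5
1 | Eve | Yara | 5
1 | Ivan | Frank | 5
1 | Ivan | Yara | 5
1 | Zane | Frank | 2
1 | Zane | Yara | 2
2 | Eve | Zane | 5
2 | Ivan | Zane | 5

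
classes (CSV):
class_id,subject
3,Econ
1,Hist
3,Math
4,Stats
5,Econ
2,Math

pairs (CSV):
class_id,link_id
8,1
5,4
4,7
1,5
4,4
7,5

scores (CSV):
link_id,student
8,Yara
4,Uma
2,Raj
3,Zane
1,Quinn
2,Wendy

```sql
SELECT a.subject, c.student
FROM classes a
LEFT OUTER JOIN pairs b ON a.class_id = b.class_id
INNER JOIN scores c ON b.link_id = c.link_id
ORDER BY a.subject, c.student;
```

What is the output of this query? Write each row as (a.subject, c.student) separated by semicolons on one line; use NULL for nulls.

Step 1 — a LEFT JOIN b on class_id → 7 row(s).
Then INNER JOIN `scores c` on link_id: keep only rows whose b.link_id appears in c.

(Econ, Uma); (Stats, Uma)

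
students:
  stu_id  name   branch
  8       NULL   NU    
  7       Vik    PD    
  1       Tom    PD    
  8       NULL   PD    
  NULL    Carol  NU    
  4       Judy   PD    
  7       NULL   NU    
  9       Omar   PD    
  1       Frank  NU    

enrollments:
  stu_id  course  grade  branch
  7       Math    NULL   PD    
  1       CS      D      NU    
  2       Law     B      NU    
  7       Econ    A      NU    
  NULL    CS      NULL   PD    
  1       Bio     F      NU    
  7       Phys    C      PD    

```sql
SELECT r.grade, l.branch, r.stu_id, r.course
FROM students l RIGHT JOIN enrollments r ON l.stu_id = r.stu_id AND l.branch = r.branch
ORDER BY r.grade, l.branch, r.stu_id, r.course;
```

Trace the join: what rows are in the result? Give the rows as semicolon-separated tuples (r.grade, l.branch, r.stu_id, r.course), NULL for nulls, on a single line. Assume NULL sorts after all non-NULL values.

(A, NU, 7, Econ); (B, NULL, 2, Law); (C, PD, 7, Phys); (D, NU, 1, CS); (F, NU, 1, Bio); (NULL, PD, 7, Math); (NULL, NULL, NULL, CS)

RIGHT JOIN keeps every row from `enrollments`; unmatched rows get NULL for `students`'s columns.
Matching on l.stu_id = r.stu_id AND l.branch = r.branch. A NULL in a compared column never satisfies the condition.
- stu_id=8, branch=NU: no matching r row.
- stu_id=7, branch=PD: 2 matching r row(s), so 2 row(s) emitted.
- stu_id=1, branch=PD: no matching r row.
- stu_id=8, branch=PD: no matching r row.
- stu_id=NULL, branch=NU: no matching r row.
- stu_id=4, branch=PD: no matching r row.
- stu_id=7, branch=NU: 1 matching r row(s), so 1 row(s) emitted.
- stu_id=9, branch=PD: no matching r row.
- stu_id=1, branch=NU: 2 matching r row(s), so 2 row(s) emitted.
- 2 row(s) from r found no l partner → padded with NULL.
After projecting and ordering:
r.grade | l.branch | r.stu_id | r.course
A | NU | 7 | Econ
B | NULL | 2 | Law
C | PD | 7 | Phys
D | NU | 1 | CS
F | NU | 1 | Bio
NULL | PD | 7 | Math
NULL | NULL | NULL | CS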